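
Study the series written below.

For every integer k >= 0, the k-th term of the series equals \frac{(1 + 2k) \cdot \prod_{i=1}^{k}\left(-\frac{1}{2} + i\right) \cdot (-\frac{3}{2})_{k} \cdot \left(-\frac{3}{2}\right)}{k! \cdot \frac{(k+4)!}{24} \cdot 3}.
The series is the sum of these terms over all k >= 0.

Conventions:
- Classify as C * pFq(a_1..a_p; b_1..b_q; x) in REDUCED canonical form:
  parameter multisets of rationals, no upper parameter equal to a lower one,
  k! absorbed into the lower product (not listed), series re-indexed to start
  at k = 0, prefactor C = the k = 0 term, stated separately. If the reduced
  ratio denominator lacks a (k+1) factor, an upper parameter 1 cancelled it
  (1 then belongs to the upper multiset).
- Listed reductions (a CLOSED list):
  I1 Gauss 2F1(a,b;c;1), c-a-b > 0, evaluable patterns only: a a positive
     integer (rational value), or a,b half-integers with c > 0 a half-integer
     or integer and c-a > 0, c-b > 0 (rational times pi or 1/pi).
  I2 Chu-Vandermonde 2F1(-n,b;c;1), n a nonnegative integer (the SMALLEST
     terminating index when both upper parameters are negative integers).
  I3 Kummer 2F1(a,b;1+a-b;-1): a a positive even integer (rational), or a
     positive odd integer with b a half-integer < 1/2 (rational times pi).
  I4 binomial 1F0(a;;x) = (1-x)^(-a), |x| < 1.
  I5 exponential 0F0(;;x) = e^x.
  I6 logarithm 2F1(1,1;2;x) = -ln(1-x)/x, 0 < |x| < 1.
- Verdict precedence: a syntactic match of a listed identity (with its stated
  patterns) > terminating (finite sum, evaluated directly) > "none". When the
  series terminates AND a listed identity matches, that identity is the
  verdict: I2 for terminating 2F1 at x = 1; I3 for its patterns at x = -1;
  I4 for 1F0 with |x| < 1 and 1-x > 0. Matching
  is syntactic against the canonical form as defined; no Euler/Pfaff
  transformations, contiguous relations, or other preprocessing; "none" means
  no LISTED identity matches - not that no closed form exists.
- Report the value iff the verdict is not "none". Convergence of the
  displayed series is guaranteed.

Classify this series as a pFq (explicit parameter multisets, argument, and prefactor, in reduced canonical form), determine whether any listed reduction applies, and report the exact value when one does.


At argument 1: a 2F1 with upper {-\frac{3}{2}, \frac{3}{2}}, lower {5}, scaled by C = -\frac{1}{2}. Verdict (x = 1): Gauss's theorem I1 (half-integer case) applies (x = 1; upper {-\frac{3}{2}, \frac{3}{2}} half-integers, c = 5 in the evaluable pattern). Its exact value is \left(-\frac{16384}{17325}\right) / \pi.

First insight: t_0 being -\frac{1}{2}, the (2k+1) factor (C = -1/2) shifts (1/2)_k to (3/2)_k.
Adjacent-term ratio: r(k) = 1 * (k-\frac{3}{2}) (k+\frac{3}{2}) / [(k+5) (k+1)] - poly over poly, x = 1 from leading terms; C = -\frac{1}{2} at k = 0.


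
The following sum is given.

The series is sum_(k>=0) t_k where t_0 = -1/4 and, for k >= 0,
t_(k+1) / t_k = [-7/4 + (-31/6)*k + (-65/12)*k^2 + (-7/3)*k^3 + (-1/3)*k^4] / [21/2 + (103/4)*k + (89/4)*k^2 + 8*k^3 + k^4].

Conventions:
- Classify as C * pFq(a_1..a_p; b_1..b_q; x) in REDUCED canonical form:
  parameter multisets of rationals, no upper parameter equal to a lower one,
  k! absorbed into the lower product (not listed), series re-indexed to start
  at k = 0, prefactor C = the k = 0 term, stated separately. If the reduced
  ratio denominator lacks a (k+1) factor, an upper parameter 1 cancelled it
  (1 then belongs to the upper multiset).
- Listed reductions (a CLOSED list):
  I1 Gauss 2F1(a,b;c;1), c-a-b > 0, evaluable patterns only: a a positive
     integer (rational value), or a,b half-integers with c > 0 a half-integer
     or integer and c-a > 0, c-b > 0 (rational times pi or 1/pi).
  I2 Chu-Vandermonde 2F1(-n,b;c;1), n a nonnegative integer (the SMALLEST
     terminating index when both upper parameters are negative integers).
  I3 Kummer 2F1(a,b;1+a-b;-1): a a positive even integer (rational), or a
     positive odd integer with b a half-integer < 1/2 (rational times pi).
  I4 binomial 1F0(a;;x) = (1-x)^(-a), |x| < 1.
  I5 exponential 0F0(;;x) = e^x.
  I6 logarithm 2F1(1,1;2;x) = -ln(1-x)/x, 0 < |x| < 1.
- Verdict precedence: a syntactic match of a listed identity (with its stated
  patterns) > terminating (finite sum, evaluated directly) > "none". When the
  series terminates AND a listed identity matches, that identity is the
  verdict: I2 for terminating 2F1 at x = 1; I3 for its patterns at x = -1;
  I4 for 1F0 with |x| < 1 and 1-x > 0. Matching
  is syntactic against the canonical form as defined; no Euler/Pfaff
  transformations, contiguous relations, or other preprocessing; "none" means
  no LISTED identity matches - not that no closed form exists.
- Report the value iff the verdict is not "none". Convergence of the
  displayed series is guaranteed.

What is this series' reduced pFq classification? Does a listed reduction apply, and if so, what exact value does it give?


Reduced: x = -1/3, 2F1, upper = {1, 1}, lower = {2}, C = -1/4. Verdict: the I6 logarithm reduction fires (the logarithm: parameters (1,1;2), x = -1/3). Its exact value is (-3/4) * ln(4/3).

First insight: t_0 = -1/4 here, and roots of the ratio polynomials (C = -1/4, x = -1/3) are the negated parameters.
Adjacent-term ratio: r(k) = (-1/3) * (k+1) (k+1) / [(k+2) (k+1)] - rational in k, leading ratio (-1/3); with t_0 = -1/4, classification follows.


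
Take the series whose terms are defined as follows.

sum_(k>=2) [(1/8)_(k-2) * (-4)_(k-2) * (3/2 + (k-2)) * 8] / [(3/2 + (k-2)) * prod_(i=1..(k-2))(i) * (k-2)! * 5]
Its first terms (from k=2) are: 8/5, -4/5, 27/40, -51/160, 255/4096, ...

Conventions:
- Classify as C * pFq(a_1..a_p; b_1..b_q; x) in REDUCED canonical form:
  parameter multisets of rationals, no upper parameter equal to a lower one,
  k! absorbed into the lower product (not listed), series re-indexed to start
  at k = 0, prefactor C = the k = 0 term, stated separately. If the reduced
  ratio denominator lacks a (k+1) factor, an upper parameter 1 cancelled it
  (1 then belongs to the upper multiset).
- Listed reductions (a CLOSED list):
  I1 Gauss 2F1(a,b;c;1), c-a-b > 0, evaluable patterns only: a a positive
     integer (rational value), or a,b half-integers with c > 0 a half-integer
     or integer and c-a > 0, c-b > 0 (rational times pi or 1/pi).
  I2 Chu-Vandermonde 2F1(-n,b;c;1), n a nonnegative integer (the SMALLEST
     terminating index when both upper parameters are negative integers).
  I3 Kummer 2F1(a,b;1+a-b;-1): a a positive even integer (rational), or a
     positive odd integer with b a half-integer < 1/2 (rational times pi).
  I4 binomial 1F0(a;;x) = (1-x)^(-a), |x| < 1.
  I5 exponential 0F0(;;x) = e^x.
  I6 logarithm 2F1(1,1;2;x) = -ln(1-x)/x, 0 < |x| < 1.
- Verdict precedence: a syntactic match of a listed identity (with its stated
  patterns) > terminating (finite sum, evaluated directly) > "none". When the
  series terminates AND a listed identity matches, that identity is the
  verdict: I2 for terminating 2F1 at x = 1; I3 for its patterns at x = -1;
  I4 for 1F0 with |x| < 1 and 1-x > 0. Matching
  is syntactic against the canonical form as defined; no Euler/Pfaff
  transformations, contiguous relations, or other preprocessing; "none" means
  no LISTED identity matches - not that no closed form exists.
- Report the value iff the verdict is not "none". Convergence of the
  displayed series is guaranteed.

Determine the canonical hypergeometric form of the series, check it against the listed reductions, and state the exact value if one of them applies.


Classification (C = 8/5): 2F1 with upper {-4, 1/8}, lower {1}, argument x = 1. Verdict: Vandermonde's identity (I2) matches (terminating 2F1 at x = 1 with n = 4, b = 1/8, c = 1). Value: 4991/4096.

The tell: x = 1 and the constant factors (C = 8/5) combine into one prefactor.
Term ratio: r(k) = 1 * (k-4) (k+1/8) / [(k+1) (k+1)] - poly over poly, x = 1 from leading terms; C = 8/5 at k = 0.


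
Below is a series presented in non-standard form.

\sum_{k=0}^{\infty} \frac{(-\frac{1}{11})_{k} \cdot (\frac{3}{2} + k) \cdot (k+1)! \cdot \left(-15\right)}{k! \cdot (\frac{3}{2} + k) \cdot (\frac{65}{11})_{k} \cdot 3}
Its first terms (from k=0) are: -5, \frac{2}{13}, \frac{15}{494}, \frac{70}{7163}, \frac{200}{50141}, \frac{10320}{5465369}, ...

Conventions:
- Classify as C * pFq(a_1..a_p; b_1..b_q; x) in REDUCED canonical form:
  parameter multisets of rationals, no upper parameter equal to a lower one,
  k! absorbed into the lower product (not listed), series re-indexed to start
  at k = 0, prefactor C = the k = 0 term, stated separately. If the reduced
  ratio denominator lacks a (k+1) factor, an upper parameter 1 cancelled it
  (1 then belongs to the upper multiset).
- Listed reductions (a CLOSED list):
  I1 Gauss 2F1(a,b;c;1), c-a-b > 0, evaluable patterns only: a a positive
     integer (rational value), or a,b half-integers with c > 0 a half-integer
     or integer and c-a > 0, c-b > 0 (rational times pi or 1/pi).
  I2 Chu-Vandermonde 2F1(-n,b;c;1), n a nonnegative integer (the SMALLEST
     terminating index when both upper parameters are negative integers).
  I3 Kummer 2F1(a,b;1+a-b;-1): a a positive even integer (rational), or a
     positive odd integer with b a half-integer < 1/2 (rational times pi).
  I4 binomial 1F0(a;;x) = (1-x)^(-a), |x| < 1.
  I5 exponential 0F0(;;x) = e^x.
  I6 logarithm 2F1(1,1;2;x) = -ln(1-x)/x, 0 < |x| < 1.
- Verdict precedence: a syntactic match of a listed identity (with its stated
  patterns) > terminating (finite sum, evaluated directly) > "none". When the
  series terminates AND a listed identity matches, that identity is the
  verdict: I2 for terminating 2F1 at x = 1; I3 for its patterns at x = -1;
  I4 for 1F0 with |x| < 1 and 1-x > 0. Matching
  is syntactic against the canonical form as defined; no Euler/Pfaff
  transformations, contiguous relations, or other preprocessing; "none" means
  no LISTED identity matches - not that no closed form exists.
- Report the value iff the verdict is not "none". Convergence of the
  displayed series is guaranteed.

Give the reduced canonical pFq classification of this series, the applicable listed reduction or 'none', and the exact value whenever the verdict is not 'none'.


Key step: t_0 = -5 here, and k + 3/2 divides numerator and denominator alike; C = -5, x = 1 after cancelling.
Adjacent-term ratio: r(k) = 1 * (k-\frac{1}{11}) (k+2) / [(k+\frac{65}{11}) (k+1)] ; factor over Q: parameters, x = 1, and C = -5.

At argument 1: a 2F1 with upper {-\frac{1}{11}, 2}, lower {\frac{65}{11}}, scaled by C = -5. Verdict: Gauss (I1, integer-parameter pattern) fires (x = 1: the Gamma ratio telescopes since c-a-b = 4 > 0 and a = 2 in Z>0). Its exact value is -\frac{1161}{242}.


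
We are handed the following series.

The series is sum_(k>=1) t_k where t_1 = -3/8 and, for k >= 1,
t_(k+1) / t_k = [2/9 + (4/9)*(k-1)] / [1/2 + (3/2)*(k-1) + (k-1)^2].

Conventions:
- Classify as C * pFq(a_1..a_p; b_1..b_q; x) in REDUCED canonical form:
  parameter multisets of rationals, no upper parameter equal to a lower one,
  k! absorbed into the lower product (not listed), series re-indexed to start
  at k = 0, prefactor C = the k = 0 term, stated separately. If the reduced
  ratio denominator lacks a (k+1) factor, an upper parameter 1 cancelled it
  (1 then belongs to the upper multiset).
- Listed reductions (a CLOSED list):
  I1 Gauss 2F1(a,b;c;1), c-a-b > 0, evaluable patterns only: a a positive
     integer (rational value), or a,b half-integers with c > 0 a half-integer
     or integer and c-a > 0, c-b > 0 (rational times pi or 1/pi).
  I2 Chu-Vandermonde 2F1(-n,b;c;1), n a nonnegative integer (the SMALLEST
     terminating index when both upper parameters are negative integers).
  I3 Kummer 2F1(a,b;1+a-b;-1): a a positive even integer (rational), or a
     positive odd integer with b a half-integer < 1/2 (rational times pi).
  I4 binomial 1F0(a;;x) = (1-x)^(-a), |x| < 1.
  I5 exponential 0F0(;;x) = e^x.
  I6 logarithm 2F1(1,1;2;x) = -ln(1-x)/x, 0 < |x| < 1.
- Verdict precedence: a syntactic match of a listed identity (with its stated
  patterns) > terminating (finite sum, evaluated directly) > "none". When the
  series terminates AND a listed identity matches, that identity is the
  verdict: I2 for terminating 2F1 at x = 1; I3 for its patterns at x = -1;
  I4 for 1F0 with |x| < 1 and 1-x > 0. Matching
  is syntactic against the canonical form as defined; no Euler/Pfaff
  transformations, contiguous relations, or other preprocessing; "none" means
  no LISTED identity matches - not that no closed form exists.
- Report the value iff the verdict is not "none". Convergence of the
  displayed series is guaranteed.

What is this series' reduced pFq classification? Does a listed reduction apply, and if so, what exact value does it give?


Classification (C = -3/8): 0F0 with upper {-}, lower {-}, argument x = 4/9. Verdict: the I5 exponential reduction applies (the 0F0 exponential series at x = 4/9). Exact value: (-3/8) * e^(4/9).

Structural cue: x = (4/9) and roots of the ratio polynomials (C = -3/8) are the negated parameters.
Step ratio: r(k) = (4/9) * 1 / [(k+1)] - rational in k. x = (4/9); t_0 = -3/8; negate the roots.


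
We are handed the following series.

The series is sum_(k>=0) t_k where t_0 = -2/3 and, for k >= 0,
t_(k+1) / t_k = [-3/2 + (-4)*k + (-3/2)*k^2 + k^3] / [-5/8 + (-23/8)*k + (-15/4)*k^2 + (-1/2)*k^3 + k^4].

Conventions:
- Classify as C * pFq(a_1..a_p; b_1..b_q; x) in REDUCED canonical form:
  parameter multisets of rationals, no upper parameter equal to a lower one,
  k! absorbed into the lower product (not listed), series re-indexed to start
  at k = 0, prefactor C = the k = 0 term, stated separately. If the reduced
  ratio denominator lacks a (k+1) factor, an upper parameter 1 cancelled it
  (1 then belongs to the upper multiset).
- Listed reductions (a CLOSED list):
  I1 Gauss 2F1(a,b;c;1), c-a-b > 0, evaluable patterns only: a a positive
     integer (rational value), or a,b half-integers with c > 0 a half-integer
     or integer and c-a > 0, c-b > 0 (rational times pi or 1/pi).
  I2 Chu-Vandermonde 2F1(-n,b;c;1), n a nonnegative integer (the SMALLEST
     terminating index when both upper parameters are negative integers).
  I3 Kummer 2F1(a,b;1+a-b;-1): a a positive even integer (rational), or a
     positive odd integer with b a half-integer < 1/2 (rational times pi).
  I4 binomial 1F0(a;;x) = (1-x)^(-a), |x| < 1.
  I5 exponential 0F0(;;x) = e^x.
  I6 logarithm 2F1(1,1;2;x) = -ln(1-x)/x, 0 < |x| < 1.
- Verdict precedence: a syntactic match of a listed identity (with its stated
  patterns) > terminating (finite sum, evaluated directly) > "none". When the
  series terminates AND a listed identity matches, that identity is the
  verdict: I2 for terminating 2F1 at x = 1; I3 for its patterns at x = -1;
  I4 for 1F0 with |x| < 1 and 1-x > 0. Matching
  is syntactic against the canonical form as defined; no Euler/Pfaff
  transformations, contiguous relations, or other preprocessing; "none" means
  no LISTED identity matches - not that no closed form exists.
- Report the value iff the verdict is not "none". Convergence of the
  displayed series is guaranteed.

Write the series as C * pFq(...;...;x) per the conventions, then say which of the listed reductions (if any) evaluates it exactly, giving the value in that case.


Reduced: x = 1, 2F2, upper = {-3, 1}, lower = {-5/2, 1/2}, C = -2/3. Verdict: terminating - the sum ends at index 3 because -3 is a negative integer; exact evaluation follows. Exact value: -362/75.

Structural cue: t_0 = -2/3 here, and the ratio is unreduced: k + 1/2 divides both sides (C = -2/3).
Step ratio: r(k) = 1 * (k-3) (k+1) / [(k-5/2) (k+1/2) (k+1)] - rational; roots negated = parameters, x = 1, C = -2/3.


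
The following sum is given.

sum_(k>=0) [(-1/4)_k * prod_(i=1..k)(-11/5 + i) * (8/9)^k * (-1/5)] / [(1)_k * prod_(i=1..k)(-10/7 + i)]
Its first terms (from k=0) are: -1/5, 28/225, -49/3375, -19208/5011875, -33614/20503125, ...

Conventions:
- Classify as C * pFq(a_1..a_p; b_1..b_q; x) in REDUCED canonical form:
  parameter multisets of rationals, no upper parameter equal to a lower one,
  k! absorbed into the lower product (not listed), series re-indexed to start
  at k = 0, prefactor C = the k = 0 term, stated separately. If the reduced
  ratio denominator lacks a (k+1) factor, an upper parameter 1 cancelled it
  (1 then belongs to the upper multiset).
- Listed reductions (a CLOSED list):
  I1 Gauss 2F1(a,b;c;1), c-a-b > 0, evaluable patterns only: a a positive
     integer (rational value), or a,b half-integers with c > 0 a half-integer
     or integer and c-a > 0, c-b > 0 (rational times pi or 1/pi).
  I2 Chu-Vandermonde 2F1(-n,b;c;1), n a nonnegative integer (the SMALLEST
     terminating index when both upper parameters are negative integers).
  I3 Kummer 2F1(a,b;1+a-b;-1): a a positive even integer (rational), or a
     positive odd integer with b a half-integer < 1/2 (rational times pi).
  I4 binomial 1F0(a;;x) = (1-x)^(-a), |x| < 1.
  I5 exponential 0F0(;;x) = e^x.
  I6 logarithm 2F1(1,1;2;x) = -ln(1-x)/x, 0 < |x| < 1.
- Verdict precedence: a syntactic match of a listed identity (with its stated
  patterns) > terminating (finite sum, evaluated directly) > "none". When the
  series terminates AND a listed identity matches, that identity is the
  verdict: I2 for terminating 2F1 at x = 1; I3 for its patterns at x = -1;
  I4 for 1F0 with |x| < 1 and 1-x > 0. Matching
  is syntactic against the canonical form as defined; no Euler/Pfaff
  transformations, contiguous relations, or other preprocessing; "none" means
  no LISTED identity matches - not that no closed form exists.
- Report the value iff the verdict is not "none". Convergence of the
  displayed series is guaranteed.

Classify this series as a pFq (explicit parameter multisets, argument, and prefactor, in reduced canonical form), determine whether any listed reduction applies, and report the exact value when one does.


At argument 8/9: a 2F1 with upper {-6/5, -1/4}, lower {-3/7}, scaled by C = -1/5. Verdict: none here - no I1-I6 shape fits x = 8/9 with lower {-3/7}.

First insight: t_0 being -1/5, the running product (C = -1/5) telescopes to a rising factorial.
Ratio: r(k) = (8/9) * (k-6/5) (k-1/4) / [(k-3/7) (k+1)] - rational; roots negated = parameters, x = (8/9), C = -1/5.


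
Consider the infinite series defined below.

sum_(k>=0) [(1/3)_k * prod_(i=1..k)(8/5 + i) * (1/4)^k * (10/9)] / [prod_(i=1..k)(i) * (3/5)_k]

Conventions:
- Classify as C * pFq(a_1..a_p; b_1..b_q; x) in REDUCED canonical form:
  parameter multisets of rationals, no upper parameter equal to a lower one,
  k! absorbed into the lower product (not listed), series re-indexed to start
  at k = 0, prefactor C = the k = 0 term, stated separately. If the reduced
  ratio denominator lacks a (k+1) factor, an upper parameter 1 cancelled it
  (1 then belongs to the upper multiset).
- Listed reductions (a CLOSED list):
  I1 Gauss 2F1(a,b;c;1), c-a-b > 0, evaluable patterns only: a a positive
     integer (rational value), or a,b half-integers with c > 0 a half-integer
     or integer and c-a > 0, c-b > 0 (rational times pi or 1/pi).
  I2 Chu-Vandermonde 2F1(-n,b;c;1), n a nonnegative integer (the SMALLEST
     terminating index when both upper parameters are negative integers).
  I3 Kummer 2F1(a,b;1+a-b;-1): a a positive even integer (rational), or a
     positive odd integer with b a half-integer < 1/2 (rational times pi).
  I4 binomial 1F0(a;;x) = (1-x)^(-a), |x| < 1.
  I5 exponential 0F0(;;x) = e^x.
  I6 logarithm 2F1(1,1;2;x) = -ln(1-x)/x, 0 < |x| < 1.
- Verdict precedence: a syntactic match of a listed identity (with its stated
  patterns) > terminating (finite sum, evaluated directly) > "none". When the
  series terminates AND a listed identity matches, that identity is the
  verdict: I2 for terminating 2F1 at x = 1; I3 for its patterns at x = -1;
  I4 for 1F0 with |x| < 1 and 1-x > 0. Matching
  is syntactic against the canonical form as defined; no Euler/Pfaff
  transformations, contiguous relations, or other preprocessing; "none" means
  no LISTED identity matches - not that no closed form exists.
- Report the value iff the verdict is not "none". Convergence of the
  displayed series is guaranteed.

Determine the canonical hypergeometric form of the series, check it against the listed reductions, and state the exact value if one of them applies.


x = 1/4 here; the reduced form reads 2F1, upper {1/3, 13/5}, lower {3/5}, C = 10/9. Verdict: none - at argument 1/4 the multisets {1/3, 13/5} ; {3/5} match no listed identity.

First insight: with t_0 = 10/9, the running product (prefactor 10/9) telescopes to a rising factorial.
Adjacent-term ratio: r(k) = (1/4) * (k+1/3) (k+13/5) / [(k+3/5) (k+1)] - poly over poly, x = (1/4) from leading terms; C = 10/9 at k = 0.


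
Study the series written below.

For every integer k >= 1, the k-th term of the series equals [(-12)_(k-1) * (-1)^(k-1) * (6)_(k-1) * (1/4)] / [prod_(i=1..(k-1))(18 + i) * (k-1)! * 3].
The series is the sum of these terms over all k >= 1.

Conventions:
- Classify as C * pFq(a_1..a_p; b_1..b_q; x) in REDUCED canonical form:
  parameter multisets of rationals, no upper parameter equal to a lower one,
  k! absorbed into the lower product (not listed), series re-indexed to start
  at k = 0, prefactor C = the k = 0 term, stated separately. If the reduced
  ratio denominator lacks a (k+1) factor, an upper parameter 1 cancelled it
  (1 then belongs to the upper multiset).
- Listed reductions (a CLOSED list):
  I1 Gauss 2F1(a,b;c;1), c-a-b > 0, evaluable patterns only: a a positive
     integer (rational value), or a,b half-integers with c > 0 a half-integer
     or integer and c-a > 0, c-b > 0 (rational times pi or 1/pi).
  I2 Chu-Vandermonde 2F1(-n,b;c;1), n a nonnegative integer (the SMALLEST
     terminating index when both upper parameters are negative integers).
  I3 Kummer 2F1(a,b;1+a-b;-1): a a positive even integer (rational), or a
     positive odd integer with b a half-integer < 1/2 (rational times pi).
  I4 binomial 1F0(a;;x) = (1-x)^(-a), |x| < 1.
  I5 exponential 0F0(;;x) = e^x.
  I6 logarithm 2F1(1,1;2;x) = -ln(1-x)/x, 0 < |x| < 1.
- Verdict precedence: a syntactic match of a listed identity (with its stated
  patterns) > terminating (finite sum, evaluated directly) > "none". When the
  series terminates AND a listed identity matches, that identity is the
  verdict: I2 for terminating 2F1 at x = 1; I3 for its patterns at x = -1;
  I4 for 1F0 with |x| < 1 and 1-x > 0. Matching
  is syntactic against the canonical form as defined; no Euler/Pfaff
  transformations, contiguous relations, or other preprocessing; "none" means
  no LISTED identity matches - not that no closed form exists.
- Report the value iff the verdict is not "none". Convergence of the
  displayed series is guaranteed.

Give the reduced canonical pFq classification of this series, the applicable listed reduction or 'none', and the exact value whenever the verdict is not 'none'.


Prefactor 1/12, argument -1: 2F1 with upper {-12, 6} over lower {19}. Verdict: Kummer (I3) fires (x = -1; c = 19 equals 1+a-b for upper {-12, 6}: listed pattern). Hence: 17/5.

Structural cue: from the first term 1/12: the constant factors (C = 1/12, x = -1) combine into one prefactor.
Step ratio: r(k) = (-1) * (k-12) (k+6) / [(k+19) (k+1)] - rational; roots negated = parameters, x = (-1), C = 1/12.


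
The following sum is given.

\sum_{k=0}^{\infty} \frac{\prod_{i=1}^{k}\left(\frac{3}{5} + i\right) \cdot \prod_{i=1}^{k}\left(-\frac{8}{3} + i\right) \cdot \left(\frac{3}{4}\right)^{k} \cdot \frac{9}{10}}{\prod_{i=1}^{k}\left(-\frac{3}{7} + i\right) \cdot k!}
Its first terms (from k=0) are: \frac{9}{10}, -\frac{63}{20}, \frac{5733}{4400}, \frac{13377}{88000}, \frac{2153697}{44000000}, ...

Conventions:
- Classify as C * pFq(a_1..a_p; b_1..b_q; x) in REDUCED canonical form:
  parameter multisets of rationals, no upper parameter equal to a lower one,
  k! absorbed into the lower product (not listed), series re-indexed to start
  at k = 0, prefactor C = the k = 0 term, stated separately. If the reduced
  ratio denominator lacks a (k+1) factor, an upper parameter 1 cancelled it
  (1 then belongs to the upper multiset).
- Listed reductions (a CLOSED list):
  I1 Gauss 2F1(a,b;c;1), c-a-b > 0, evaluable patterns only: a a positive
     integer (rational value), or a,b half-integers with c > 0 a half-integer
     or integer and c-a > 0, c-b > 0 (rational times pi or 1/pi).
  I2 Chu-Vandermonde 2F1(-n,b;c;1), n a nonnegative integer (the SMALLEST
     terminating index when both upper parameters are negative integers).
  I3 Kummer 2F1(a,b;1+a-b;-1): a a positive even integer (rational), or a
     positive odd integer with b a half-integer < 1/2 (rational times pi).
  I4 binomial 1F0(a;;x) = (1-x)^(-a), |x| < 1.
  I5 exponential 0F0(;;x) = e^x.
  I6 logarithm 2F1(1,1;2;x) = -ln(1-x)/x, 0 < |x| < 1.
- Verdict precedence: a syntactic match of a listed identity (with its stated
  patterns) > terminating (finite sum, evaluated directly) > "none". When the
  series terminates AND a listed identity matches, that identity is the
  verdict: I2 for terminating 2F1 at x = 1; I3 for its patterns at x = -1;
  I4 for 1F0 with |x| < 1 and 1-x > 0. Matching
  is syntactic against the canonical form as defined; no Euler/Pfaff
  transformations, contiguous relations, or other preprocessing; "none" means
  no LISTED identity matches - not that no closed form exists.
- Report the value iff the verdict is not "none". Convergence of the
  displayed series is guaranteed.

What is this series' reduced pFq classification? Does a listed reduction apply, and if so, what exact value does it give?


Prefactor \frac{9}{10}, argument \frac{3}{4}: 2F1 with upper {-\frac{5}{3}, \frac{8}{5}} over lower {\frac{4}{7}}. Verdict: none here - no I1-I6 shape fits x = \frac{3}{4} with lower {\frac{4}{7}}.

Structural cue: x = \frac{3}{4} and the lower running product (prefactor 9/10) is a rising factorial.
Adjacent-term ratio: r(k) = \frac{3}{4} * (k-\frac{5}{3}) (k+\frac{8}{5}) / [(k+\frac{4}{7}) (k+1)] - rational in k, leading ratio \frac{3}{4}; with t_0 = \frac{9}{10}, classification follows.


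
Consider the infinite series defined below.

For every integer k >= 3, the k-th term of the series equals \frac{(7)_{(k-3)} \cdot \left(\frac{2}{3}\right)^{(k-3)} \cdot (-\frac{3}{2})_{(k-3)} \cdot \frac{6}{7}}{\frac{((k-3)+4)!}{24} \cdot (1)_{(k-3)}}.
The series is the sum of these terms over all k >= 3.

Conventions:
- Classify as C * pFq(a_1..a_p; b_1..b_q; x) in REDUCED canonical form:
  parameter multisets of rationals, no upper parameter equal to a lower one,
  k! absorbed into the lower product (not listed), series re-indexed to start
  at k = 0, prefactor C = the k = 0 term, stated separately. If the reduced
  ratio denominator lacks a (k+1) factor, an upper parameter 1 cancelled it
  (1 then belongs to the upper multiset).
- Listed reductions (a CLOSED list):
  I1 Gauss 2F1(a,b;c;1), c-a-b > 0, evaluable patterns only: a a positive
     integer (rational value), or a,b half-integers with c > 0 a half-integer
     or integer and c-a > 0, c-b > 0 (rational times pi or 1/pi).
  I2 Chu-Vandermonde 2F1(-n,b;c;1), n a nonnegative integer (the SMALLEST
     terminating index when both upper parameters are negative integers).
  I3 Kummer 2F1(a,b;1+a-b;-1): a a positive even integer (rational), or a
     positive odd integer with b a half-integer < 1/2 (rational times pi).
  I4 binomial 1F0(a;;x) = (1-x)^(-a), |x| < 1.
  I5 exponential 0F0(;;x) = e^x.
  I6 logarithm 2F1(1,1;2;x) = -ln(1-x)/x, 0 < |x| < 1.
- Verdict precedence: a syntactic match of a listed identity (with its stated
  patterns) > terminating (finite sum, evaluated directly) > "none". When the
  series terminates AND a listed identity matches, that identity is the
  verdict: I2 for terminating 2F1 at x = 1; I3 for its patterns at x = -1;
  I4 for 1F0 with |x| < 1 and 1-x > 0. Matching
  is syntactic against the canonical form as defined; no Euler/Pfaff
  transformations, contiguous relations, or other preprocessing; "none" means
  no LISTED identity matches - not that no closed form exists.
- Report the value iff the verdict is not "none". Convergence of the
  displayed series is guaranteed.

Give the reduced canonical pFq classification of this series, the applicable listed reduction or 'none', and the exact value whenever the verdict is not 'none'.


Key observation: from the first term \frac{6}{7}: (1)_k (C = 6/7) is k! itself.
Step ratio: r(k) = \frac{2}{3} * (k-\frac{3}{2}) (k+7) / [(k+5) (k+1)] ; factor over Q: parameters, x = \frac{2}{3}, and C = \frac{6}{7}.

At argument \frac{2}{3}: a 2F1 with upper {-\frac{3}{2}, 7}, lower {5}, scaled by C = \frac{6}{7}. Verdict: none (x = \frac{2}{3}): each listed identity misses the multisets {-\frac{3}{2}, 7} ; {5}.


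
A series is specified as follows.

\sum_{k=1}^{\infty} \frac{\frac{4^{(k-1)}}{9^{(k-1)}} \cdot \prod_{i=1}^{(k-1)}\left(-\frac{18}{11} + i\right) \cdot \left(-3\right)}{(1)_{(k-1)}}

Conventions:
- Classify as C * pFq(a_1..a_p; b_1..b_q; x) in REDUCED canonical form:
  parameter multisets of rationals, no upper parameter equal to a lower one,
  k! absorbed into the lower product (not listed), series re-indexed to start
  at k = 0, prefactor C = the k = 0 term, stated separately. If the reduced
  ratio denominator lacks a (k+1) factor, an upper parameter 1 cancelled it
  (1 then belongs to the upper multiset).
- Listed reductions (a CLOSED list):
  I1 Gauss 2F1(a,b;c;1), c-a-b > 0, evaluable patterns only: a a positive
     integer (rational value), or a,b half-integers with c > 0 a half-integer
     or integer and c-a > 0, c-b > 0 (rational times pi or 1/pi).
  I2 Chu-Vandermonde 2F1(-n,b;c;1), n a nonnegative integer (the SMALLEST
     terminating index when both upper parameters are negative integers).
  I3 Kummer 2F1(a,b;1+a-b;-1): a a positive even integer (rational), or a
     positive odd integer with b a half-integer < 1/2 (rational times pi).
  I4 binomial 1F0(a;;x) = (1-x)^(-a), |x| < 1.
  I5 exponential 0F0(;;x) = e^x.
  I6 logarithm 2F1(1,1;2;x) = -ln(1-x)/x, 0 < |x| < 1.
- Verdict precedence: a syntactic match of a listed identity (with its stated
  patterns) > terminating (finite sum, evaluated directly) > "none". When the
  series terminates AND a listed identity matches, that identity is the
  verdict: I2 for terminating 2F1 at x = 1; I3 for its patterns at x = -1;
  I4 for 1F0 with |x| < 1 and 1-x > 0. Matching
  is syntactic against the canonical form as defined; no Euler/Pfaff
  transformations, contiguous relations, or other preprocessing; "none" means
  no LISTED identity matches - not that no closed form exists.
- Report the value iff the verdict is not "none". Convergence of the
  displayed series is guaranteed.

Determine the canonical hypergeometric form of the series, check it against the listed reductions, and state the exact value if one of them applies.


Key observation: with t_0 = -3, (1)_k (prefactor -3) is k! itself.
Term ratio: r(k) = \frac{4}{9} * (k-\frac{7}{11}) / [(k+1)] - rational; roots negated = parameters, x = \frac{4}{9}, C = -3.

Classification (C = -3): 1F0 with upper {-\frac{7}{11}}, lower {-}, argument x = \frac{4}{9}. Verdict: the binomial series (I4) matches (the 1F0 binomial series: exponent 7/11, x = \frac{4}{9}). Hence: \left(-3\right) \cdot \left(\frac{5}{9}\right)^{\frac{7}{11}}.


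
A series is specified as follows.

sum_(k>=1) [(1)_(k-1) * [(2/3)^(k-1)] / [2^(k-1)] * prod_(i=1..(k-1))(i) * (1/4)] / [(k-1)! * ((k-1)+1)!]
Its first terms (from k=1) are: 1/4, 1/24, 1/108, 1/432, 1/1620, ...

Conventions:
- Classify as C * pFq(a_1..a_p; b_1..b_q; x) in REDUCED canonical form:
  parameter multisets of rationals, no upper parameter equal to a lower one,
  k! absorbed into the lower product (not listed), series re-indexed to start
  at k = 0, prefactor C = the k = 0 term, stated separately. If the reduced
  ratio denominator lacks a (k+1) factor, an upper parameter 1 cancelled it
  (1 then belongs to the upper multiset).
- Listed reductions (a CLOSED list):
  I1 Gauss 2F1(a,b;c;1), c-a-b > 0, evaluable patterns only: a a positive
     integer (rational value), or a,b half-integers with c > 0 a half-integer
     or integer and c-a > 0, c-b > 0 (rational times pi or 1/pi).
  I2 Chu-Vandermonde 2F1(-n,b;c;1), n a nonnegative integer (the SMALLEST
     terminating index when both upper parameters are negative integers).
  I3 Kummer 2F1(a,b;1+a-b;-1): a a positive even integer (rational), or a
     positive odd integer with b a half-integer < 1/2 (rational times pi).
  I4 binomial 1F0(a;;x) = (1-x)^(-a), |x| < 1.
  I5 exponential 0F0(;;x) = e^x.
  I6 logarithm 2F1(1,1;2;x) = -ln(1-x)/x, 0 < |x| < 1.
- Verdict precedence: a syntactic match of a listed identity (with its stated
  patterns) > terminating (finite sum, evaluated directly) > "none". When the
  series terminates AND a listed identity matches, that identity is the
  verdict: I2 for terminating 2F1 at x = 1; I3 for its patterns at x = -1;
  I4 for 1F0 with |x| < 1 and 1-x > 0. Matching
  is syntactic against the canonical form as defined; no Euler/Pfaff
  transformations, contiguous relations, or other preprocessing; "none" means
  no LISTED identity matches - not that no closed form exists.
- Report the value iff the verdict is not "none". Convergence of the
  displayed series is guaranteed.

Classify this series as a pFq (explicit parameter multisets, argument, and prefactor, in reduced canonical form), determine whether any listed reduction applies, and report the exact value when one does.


x = 1/3 here; the reduced form reads 2F1, upper {1, 1}, lower {2}, C = 1/4. Verdict: the logarithmic series (I6) fires (the logarithm: parameters (1,1;2), x = 1/3). Hence: (-3/4) * ln(2/3).

Structural cue: from the first term 1/4: the running product (C = 1/4, x = 1/3) telescopes to a rising factorial.
Consecutive-term ratio: r(k) = (1/3) * (k+1) (k+1) / [(k+2) (k+1)] - rational in k, leading ratio (1/3); with t_0 = 1/4, classification follows.


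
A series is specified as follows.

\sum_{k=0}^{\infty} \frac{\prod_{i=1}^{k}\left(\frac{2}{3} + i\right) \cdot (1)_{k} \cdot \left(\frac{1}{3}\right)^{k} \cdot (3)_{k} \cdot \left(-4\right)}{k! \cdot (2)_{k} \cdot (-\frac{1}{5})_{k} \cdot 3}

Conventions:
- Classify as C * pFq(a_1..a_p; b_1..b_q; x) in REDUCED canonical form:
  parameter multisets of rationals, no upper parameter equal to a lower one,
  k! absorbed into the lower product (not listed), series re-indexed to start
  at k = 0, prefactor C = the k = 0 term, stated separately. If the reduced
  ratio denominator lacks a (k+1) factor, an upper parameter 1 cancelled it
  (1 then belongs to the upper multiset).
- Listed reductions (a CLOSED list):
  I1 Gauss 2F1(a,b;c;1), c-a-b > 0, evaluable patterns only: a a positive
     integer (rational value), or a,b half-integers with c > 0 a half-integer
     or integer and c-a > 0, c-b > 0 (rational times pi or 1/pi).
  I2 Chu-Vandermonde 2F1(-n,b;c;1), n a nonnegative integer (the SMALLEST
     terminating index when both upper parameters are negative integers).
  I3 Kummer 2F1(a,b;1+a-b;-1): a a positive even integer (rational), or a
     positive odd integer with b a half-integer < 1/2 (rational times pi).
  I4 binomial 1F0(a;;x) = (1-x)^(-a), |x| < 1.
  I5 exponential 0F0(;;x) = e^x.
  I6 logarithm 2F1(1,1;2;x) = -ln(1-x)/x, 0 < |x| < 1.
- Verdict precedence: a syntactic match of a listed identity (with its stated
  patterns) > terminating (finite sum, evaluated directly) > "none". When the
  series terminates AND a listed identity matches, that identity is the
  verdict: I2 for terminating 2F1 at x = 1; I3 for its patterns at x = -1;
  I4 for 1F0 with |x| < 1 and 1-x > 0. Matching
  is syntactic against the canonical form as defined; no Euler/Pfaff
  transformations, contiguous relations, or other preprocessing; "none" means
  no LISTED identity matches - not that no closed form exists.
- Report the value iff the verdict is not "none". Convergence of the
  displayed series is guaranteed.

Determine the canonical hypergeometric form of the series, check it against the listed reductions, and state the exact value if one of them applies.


Reduced: x = \frac{1}{3}, 3F2, upper = {1, \frac{5}{3}, 3}, lower = {-\frac{1}{5}, 2}, C = -\frac{4}{3}. Verdict: none here - no I1-I6 shape fits x = \frac{1}{3} with lower {-\frac{1}{5}, 2}.

Structural cue: t_0 being -\frac{4}{3}, the running product (C = -4/3) telescopes to a rising factorial.
Adjacent-term ratio: r(k) = \frac{1}{3} * (k+1) (k+\frac{5}{3}) (k+3) / [(k-\frac{1}{5}) (k+2) (k+1)] - poly over poly, x = \frac{1}{3} from leading terms; C = -\frac{4}{3} at k = 0.


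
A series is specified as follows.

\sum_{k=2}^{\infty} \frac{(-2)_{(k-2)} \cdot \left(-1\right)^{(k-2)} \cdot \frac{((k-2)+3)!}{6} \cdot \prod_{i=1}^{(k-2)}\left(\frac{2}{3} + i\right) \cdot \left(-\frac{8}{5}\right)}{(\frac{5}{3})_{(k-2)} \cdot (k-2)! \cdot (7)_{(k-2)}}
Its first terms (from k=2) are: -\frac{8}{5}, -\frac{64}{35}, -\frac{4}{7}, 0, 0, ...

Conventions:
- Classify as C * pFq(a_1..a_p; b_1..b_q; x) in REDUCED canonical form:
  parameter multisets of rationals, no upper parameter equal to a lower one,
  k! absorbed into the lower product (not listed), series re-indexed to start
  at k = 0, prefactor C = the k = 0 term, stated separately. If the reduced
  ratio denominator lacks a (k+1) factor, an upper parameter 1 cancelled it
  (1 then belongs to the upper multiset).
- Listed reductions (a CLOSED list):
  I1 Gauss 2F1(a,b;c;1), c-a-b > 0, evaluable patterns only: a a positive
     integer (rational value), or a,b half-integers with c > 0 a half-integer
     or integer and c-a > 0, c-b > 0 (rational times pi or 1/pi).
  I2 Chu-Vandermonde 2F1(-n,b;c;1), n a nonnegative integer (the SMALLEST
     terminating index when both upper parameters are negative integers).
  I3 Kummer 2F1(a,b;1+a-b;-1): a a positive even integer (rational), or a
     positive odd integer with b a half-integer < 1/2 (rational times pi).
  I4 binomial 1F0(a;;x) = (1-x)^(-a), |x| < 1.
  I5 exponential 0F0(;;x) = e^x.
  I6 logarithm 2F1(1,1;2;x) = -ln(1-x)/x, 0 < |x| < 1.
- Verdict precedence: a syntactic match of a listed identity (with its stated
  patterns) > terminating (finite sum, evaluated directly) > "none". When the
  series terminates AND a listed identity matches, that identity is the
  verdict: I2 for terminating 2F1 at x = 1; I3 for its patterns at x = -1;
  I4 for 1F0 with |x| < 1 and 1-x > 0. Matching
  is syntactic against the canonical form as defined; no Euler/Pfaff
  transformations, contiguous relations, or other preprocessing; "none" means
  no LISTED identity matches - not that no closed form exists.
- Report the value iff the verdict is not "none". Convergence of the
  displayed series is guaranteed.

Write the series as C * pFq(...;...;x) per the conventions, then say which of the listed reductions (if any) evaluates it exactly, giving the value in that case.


x = -1 here; the reduced form reads 2F1, upper {-2, 4}, lower {7}, C = -\frac{8}{5}. Verdict: Kummer (I3) applies (x = -1; c = 7 equals 1+a-b for upper {-2, 4}: listed pattern). Value: -4.

First insight: from the first term -\frac{8}{5}: the parameter 5/3 appears in both the upper and lower lists and cancels.
Step ratio: r(k) = -1 * (k-2) (k+4) / [(k+7) (k+1)] - rational; roots negated = parameters, x = -1, C = -\frac{8}{5}.


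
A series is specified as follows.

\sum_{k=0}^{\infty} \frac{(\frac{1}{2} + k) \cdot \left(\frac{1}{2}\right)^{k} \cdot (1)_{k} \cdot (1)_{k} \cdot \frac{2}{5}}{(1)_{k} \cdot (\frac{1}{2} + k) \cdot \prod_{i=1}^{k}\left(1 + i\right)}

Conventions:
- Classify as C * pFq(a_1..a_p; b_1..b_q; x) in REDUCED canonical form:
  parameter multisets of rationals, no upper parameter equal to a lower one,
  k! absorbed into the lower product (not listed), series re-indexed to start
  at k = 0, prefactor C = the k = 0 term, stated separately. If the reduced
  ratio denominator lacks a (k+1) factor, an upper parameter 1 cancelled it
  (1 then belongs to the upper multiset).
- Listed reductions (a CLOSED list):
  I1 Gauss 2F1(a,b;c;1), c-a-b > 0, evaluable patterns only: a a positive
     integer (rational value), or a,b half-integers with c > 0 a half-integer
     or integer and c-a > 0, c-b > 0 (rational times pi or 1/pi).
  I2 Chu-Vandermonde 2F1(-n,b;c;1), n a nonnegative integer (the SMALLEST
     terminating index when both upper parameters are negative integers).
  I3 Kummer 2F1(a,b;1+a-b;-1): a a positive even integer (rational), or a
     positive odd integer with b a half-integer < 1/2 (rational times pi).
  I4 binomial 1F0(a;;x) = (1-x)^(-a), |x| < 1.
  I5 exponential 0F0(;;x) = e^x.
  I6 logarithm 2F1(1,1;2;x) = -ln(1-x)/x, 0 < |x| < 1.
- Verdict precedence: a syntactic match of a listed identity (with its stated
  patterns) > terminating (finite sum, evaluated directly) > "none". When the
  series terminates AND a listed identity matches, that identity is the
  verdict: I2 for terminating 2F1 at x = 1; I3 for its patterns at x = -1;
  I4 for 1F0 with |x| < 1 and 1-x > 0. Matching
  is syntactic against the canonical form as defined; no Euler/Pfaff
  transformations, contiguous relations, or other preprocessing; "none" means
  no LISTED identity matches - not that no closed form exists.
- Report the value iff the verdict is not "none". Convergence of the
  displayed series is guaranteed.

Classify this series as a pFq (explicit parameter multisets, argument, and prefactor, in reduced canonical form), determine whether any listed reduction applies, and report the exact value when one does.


Reduced: x = \frac{1}{2}, 2F1, upper = {1, 1}, lower = {2}, C = \frac{2}{5}. Verdict (x = \frac{1}{2}): logarithm (I6) applies (the logarithm: parameters (1,1;2), x = \frac{1}{2}). Value: \left(-\frac{4}{5}\right) \cdot \ln\left(\frac{1}{2}\right).

Structural cue: with t_0 = \frac{2}{5}, the factor k + 1/2 cancels (top and bottom), leaving prefactor 2/5.
Step ratio: r(k) = \frac{1}{2} * (k+1) (k+1) / [(k+2) (k+1)] ; factor over Q: parameters, x = \frac{1}{2}, and C = \frac{2}{5}.
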